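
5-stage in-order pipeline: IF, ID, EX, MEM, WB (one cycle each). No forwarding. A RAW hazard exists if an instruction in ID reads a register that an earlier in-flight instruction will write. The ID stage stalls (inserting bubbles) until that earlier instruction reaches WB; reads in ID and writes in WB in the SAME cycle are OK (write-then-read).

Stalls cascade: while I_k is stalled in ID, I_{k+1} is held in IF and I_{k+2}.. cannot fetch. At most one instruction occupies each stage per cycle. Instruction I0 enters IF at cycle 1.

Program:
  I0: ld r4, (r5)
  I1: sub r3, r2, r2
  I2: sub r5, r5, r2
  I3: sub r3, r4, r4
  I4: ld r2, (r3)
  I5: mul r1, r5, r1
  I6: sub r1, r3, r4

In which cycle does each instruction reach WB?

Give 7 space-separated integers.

I0 ld r4 <- r5: IF@1 ID@2 stall=0 (-) EX@3 MEM@4 WB@5
I1 sub r3 <- r2,r2: IF@2 ID@3 stall=0 (-) EX@4 MEM@5 WB@6
I2 sub r5 <- r5,r2: IF@3 ID@4 stall=0 (-) EX@5 MEM@6 WB@7
I3 sub r3 <- r4,r4: IF@4 ID@5 stall=0 (-) EX@6 MEM@7 WB@8
I4 ld r2 <- r3: IF@5 ID@6 stall=2 (RAW on I3.r3 (WB@8)) EX@9 MEM@10 WB@11
I5 mul r1 <- r5,r1: IF@6 ID@9 stall=0 (-) EX@10 MEM@11 WB@12
I6 sub r1 <- r3,r4: IF@9 ID@10 stall=0 (-) EX@11 MEM@12 WB@13

Answer: 5 6 7 8 11 12 13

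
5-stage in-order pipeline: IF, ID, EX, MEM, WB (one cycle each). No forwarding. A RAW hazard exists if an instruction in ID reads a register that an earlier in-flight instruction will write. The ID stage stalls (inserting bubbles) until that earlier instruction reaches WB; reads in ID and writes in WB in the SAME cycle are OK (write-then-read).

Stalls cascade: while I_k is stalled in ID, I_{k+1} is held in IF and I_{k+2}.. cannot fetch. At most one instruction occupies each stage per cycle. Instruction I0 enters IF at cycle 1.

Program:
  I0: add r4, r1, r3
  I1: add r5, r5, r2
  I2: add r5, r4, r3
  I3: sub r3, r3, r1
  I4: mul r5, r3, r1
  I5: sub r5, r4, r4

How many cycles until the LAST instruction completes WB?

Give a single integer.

Answer: 13

Derivation:
I0 add r4 <- r1,r3: IF@1 ID@2 stall=0 (-) EX@3 MEM@4 WB@5
I1 add r5 <- r5,r2: IF@2 ID@3 stall=0 (-) EX@4 MEM@5 WB@6
I2 add r5 <- r4,r3: IF@3 ID@4 stall=1 (RAW on I0.r4 (WB@5)) EX@6 MEM@7 WB@8
I3 sub r3 <- r3,r1: IF@4 ID@6 stall=0 (-) EX@7 MEM@8 WB@9
I4 mul r5 <- r3,r1: IF@6 ID@7 stall=2 (RAW on I3.r3 (WB@9)) EX@10 MEM@11 WB@12
I5 sub r5 <- r4,r4: IF@7 ID@10 stall=0 (-) EX@11 MEM@12 WB@13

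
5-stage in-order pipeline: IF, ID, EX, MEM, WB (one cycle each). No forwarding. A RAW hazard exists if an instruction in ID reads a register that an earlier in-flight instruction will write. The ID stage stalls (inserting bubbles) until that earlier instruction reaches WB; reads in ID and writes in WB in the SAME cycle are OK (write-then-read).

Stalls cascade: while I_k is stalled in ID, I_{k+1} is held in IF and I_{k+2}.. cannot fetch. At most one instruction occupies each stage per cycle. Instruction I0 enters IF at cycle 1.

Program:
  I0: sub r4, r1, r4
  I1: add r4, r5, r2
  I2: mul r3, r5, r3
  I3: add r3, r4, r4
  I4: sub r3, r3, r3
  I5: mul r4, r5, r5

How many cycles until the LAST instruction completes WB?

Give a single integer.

I0 sub r4 <- r1,r4: IF@1 ID@2 stall=0 (-) EX@3 MEM@4 WB@5
I1 add r4 <- r5,r2: IF@2 ID@3 stall=0 (-) EX@4 MEM@5 WB@6
I2 mul r3 <- r5,r3: IF@3 ID@4 stall=0 (-) EX@5 MEM@6 WB@7
I3 add r3 <- r4,r4: IF@4 ID@5 stall=1 (RAW on I1.r4 (WB@6)) EX@7 MEM@8 WB@9
I4 sub r3 <- r3,r3: IF@5 ID@7 stall=2 (RAW on I3.r3 (WB@9)) EX@10 MEM@11 WB@12
I5 mul r4 <- r5,r5: IF@7 ID@10 stall=0 (-) EX@11 MEM@12 WB@13

Answer: 13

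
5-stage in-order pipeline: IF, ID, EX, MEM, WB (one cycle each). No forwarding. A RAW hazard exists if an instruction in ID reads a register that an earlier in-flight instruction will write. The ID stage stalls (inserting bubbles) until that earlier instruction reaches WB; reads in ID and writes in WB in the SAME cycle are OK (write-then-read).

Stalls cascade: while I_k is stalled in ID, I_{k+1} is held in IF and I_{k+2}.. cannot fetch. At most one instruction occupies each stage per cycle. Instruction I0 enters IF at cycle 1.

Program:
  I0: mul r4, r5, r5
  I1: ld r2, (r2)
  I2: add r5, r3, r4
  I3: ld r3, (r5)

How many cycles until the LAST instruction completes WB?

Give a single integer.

I0 mul r4 <- r5,r5: IF@1 ID@2 stall=0 (-) EX@3 MEM@4 WB@5
I1 ld r2 <- r2: IF@2 ID@3 stall=0 (-) EX@4 MEM@5 WB@6
I2 add r5 <- r3,r4: IF@3 ID@4 stall=1 (RAW on I0.r4 (WB@5)) EX@6 MEM@7 WB@8
I3 ld r3 <- r5: IF@4 ID@6 stall=2 (RAW on I2.r5 (WB@8)) EX@9 MEM@10 WB@11

Answer: 11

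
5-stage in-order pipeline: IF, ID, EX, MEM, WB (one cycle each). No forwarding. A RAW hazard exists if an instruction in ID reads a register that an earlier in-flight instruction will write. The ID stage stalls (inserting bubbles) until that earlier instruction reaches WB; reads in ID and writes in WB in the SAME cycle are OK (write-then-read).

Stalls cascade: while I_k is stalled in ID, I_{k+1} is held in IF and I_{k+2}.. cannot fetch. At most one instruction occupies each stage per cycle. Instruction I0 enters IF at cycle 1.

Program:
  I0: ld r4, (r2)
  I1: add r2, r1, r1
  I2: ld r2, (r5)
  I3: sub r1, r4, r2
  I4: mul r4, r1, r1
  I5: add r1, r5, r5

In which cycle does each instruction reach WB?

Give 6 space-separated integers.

Answer: 5 6 7 10 13 14

Derivation:
I0 ld r4 <- r2: IF@1 ID@2 stall=0 (-) EX@3 MEM@4 WB@5
I1 add r2 <- r1,r1: IF@2 ID@3 stall=0 (-) EX@4 MEM@5 WB@6
I2 ld r2 <- r5: IF@3 ID@4 stall=0 (-) EX@5 MEM@6 WB@7
I3 sub r1 <- r4,r2: IF@4 ID@5 stall=2 (RAW on I2.r2 (WB@7)) EX@8 MEM@9 WB@10
I4 mul r4 <- r1,r1: IF@5 ID@8 stall=2 (RAW on I3.r1 (WB@10)) EX@11 MEM@12 WB@13
I5 add r1 <- r5,r5: IF@8 ID@11 stall=0 (-) EX@12 MEM@13 WB@14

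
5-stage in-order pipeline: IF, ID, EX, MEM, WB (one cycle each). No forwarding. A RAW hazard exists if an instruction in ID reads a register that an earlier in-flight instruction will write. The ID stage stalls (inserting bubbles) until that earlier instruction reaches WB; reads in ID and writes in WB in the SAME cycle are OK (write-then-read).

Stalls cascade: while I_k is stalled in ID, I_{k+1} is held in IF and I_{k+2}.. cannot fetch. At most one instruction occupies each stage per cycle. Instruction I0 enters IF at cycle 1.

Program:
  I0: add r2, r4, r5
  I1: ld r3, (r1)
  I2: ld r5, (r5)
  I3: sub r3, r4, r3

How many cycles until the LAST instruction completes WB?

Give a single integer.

I0 add r2 <- r4,r5: IF@1 ID@2 stall=0 (-) EX@3 MEM@4 WB@5
I1 ld r3 <- r1: IF@2 ID@3 stall=0 (-) EX@4 MEM@5 WB@6
I2 ld r5 <- r5: IF@3 ID@4 stall=0 (-) EX@5 MEM@6 WB@7
I3 sub r3 <- r4,r3: IF@4 ID@5 stall=1 (RAW on I1.r3 (WB@6)) EX@7 MEM@8 WB@9

Answer: 9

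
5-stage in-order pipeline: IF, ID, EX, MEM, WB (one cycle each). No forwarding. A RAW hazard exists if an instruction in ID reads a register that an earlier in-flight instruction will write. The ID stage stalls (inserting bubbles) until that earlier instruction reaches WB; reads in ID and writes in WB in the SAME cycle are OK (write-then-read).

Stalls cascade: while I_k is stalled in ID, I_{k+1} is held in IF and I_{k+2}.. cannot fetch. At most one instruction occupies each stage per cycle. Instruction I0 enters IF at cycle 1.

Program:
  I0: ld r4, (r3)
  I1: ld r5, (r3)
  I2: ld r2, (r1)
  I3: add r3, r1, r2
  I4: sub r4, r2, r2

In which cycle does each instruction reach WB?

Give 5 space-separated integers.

I0 ld r4 <- r3: IF@1 ID@2 stall=0 (-) EX@3 MEM@4 WB@5
I1 ld r5 <- r3: IF@2 ID@3 stall=0 (-) EX@4 MEM@5 WB@6
I2 ld r2 <- r1: IF@3 ID@4 stall=0 (-) EX@5 MEM@6 WB@7
I3 add r3 <- r1,r2: IF@4 ID@5 stall=2 (RAW on I2.r2 (WB@7)) EX@8 MEM@9 WB@10
I4 sub r4 <- r2,r2: IF@5 ID@8 stall=0 (-) EX@9 MEM@10 WB@11

Answer: 5 6 7 10 11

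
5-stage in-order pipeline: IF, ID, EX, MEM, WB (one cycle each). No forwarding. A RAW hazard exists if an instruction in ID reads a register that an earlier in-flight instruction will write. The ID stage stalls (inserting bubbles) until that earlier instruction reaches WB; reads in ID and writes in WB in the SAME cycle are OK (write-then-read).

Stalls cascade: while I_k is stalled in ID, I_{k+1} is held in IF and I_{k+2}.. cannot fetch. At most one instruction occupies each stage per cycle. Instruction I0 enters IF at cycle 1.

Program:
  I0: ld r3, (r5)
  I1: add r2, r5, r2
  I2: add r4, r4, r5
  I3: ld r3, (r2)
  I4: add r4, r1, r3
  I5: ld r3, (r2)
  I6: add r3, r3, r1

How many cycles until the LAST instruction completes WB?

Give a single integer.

I0 ld r3 <- r5: IF@1 ID@2 stall=0 (-) EX@3 MEM@4 WB@5
I1 add r2 <- r5,r2: IF@2 ID@3 stall=0 (-) EX@4 MEM@5 WB@6
I2 add r4 <- r4,r5: IF@3 ID@4 stall=0 (-) EX@5 MEM@6 WB@7
I3 ld r3 <- r2: IF@4 ID@5 stall=1 (RAW on I1.r2 (WB@6)) EX@7 MEM@8 WB@9
I4 add r4 <- r1,r3: IF@5 ID@7 stall=2 (RAW on I3.r3 (WB@9)) EX@10 MEM@11 WB@12
I5 ld r3 <- r2: IF@7 ID@10 stall=0 (-) EX@11 MEM@12 WB@13
I6 add r3 <- r3,r1: IF@10 ID@11 stall=2 (RAW on I5.r3 (WB@13)) EX@14 MEM@15 WB@16

Answer: 16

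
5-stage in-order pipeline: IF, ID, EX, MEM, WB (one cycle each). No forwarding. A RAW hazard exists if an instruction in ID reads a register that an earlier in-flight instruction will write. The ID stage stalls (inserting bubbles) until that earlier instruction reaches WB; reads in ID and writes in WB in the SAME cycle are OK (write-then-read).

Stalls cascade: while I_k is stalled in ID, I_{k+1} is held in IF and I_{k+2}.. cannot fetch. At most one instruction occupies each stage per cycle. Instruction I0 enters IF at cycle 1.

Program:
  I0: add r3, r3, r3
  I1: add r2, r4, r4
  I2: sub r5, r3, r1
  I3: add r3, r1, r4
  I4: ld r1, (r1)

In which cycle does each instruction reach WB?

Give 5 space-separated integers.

I0 add r3 <- r3,r3: IF@1 ID@2 stall=0 (-) EX@3 MEM@4 WB@5
I1 add r2 <- r4,r4: IF@2 ID@3 stall=0 (-) EX@4 MEM@5 WB@6
I2 sub r5 <- r3,r1: IF@3 ID@4 stall=1 (RAW on I0.r3 (WB@5)) EX@6 MEM@7 WB@8
I3 add r3 <- r1,r4: IF@4 ID@6 stall=0 (-) EX@7 MEM@8 WB@9
I4 ld r1 <- r1: IF@6 ID@7 stall=0 (-) EX@8 MEM@9 WB@10

Answer: 5 6 8 9 10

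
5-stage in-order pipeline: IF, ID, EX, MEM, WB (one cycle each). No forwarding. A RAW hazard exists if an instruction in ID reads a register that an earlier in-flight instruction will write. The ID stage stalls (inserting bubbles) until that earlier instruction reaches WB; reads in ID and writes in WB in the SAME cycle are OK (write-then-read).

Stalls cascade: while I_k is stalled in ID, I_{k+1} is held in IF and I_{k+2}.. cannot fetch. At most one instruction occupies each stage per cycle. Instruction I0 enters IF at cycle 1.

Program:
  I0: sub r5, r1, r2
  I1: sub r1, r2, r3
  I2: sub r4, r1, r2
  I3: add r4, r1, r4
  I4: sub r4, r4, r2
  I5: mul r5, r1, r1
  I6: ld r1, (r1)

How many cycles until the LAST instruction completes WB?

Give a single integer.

Answer: 17

Derivation:
I0 sub r5 <- r1,r2: IF@1 ID@2 stall=0 (-) EX@3 MEM@4 WB@5
I1 sub r1 <- r2,r3: IF@2 ID@3 stall=0 (-) EX@4 MEM@5 WB@6
I2 sub r4 <- r1,r2: IF@3 ID@4 stall=2 (RAW on I1.r1 (WB@6)) EX@7 MEM@8 WB@9
I3 add r4 <- r1,r4: IF@4 ID@7 stall=2 (RAW on I2.r4 (WB@9)) EX@10 MEM@11 WB@12
I4 sub r4 <- r4,r2: IF@7 ID@10 stall=2 (RAW on I3.r4 (WB@12)) EX@13 MEM@14 WB@15
I5 mul r5 <- r1,r1: IF@10 ID@13 stall=0 (-) EX@14 MEM@15 WB@16
I6 ld r1 <- r1: IF@13 ID@14 stall=0 (-) EX@15 MEM@16 WB@17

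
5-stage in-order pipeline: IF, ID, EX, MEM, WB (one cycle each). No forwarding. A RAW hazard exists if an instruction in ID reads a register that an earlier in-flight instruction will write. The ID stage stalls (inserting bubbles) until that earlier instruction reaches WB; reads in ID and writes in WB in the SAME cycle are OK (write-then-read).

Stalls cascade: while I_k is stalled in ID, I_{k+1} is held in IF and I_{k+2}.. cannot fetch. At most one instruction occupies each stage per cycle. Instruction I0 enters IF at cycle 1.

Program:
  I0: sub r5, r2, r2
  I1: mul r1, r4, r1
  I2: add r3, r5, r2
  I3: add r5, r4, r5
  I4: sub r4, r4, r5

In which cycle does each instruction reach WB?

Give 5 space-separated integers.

Answer: 5 6 8 9 12

Derivation:
I0 sub r5 <- r2,r2: IF@1 ID@2 stall=0 (-) EX@3 MEM@4 WB@5
I1 mul r1 <- r4,r1: IF@2 ID@3 stall=0 (-) EX@4 MEM@5 WB@6
I2 add r3 <- r5,r2: IF@3 ID@4 stall=1 (RAW on I0.r5 (WB@5)) EX@6 MEM@7 WB@8
I3 add r5 <- r4,r5: IF@4 ID@6 stall=0 (-) EX@7 MEM@8 WB@9
I4 sub r4 <- r4,r5: IF@6 ID@7 stall=2 (RAW on I3.r5 (WB@9)) EX@10 MEM@11 WB@12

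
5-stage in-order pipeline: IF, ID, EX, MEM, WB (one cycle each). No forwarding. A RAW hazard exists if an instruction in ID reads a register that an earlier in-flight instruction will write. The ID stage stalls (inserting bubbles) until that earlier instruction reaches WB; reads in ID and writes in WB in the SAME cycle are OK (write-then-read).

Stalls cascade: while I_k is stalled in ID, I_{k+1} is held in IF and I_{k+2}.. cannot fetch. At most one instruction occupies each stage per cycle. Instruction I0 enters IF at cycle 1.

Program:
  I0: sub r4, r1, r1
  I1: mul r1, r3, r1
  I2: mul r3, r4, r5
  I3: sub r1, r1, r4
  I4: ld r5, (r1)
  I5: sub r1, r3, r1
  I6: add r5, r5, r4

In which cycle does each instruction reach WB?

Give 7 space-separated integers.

Answer: 5 6 8 9 12 13 15

Derivation:
I0 sub r4 <- r1,r1: IF@1 ID@2 stall=0 (-) EX@3 MEM@4 WB@5
I1 mul r1 <- r3,r1: IF@2 ID@3 stall=0 (-) EX@4 MEM@5 WB@6
I2 mul r3 <- r4,r5: IF@3 ID@4 stall=1 (RAW on I0.r4 (WB@5)) EX@6 MEM@7 WB@8
I3 sub r1 <- r1,r4: IF@4 ID@6 stall=0 (-) EX@7 MEM@8 WB@9
I4 ld r5 <- r1: IF@6 ID@7 stall=2 (RAW on I3.r1 (WB@9)) EX@10 MEM@11 WB@12
I5 sub r1 <- r3,r1: IF@7 ID@10 stall=0 (-) EX@11 MEM@12 WB@13
I6 add r5 <- r5,r4: IF@10 ID@11 stall=1 (RAW on I4.r5 (WB@12)) EX@13 MEM@14 WB@15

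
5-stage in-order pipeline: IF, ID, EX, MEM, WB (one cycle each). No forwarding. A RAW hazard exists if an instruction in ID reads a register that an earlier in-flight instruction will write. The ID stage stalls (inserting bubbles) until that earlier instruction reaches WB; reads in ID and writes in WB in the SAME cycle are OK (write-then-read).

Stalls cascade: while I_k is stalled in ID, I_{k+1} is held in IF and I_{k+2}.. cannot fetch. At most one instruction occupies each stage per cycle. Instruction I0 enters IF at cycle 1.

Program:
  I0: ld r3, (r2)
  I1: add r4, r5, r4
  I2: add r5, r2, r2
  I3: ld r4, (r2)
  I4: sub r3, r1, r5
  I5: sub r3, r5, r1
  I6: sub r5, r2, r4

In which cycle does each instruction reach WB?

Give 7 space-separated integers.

Answer: 5 6 7 8 10 11 12

Derivation:
I0 ld r3 <- r2: IF@1 ID@2 stall=0 (-) EX@3 MEM@4 WB@5
I1 add r4 <- r5,r4: IF@2 ID@3 stall=0 (-) EX@4 MEM@5 WB@6
I2 add r5 <- r2,r2: IF@3 ID@4 stall=0 (-) EX@5 MEM@6 WB@7
I3 ld r4 <- r2: IF@4 ID@5 stall=0 (-) EX@6 MEM@7 WB@8
I4 sub r3 <- r1,r5: IF@5 ID@6 stall=1 (RAW on I2.r5 (WB@7)) EX@8 MEM@9 WB@10
I5 sub r3 <- r5,r1: IF@6 ID@8 stall=0 (-) EX@9 MEM@10 WB@11
I6 sub r5 <- r2,r4: IF@8 ID@9 stall=0 (-) EX@10 MEM@11 WB@12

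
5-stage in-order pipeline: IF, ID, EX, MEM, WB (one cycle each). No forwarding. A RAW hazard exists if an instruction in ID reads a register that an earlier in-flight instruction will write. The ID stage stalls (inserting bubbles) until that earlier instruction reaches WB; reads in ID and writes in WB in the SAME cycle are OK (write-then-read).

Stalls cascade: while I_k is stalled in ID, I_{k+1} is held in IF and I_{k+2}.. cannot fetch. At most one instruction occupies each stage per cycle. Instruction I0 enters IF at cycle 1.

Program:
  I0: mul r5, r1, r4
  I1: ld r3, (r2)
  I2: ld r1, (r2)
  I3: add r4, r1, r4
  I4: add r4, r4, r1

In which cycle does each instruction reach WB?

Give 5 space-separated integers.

Answer: 5 6 7 10 13

Derivation:
I0 mul r5 <- r1,r4: IF@1 ID@2 stall=0 (-) EX@3 MEM@4 WB@5
I1 ld r3 <- r2: IF@2 ID@3 stall=0 (-) EX@4 MEM@5 WB@6
I2 ld r1 <- r2: IF@3 ID@4 stall=0 (-) EX@5 MEM@6 WB@7
I3 add r4 <- r1,r4: IF@4 ID@5 stall=2 (RAW on I2.r1 (WB@7)) EX@8 MEM@9 WB@10
I4 add r4 <- r4,r1: IF@5 ID@8 stall=2 (RAW on I3.r4 (WB@10)) EX@11 MEM@12 WB@13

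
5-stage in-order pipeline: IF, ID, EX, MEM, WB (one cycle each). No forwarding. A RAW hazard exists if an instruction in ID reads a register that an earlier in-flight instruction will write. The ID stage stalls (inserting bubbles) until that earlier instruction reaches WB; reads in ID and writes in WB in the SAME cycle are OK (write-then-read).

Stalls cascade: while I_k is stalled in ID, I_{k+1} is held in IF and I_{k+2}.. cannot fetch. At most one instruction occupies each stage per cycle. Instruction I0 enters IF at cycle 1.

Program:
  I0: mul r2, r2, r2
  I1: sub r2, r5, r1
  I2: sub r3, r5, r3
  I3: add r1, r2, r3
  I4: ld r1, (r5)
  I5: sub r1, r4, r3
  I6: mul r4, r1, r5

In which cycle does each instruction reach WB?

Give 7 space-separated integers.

Answer: 5 6 7 10 11 12 15

Derivation:
I0 mul r2 <- r2,r2: IF@1 ID@2 stall=0 (-) EX@3 MEM@4 WB@5
I1 sub r2 <- r5,r1: IF@2 ID@3 stall=0 (-) EX@4 MEM@5 WB@6
I2 sub r3 <- r5,r3: IF@3 ID@4 stall=0 (-) EX@5 MEM@6 WB@7
I3 add r1 <- r2,r3: IF@4 ID@5 stall=2 (RAW on I2.r3 (WB@7)) EX@8 MEM@9 WB@10
I4 ld r1 <- r5: IF@5 ID@8 stall=0 (-) EX@9 MEM@10 WB@11
I5 sub r1 <- r4,r3: IF@8 ID@9 stall=0 (-) EX@10 MEM@11 WB@12
I6 mul r4 <- r1,r5: IF@9 ID@10 stall=2 (RAW on I5.r1 (WB@12)) EX@13 MEM@14 WB@15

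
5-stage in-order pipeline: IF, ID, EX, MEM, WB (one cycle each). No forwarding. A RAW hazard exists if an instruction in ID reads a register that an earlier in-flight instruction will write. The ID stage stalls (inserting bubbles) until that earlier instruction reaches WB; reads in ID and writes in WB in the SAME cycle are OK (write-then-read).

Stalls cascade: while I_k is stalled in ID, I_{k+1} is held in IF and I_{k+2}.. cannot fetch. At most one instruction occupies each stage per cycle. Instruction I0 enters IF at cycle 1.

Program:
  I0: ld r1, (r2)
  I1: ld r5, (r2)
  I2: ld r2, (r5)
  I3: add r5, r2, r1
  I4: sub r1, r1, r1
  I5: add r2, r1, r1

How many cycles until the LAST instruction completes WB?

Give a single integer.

Answer: 16

Derivation:
I0 ld r1 <- r2: IF@1 ID@2 stall=0 (-) EX@3 MEM@4 WB@5
I1 ld r5 <- r2: IF@2 ID@3 stall=0 (-) EX@4 MEM@5 WB@6
I2 ld r2 <- r5: IF@3 ID@4 stall=2 (RAW on I1.r5 (WB@6)) EX@7 MEM@8 WB@9
I3 add r5 <- r2,r1: IF@4 ID@7 stall=2 (RAW on I2.r2 (WB@9)) EX@10 MEM@11 WB@12
I4 sub r1 <- r1,r1: IF@7 ID@10 stall=0 (-) EX@11 MEM@12 WB@13
I5 add r2 <- r1,r1: IF@10 ID@11 stall=2 (RAW on I4.r1 (WB@13)) EX@14 MEM@15 WB@16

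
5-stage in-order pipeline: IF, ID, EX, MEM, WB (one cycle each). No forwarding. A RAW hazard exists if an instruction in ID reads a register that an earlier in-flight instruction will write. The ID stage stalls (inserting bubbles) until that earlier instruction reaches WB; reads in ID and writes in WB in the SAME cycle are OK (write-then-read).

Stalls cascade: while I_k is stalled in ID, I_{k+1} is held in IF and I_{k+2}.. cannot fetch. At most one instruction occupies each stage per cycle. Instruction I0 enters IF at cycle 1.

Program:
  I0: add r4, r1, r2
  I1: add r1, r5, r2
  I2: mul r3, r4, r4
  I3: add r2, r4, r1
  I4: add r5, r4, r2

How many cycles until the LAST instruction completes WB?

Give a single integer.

Answer: 12

Derivation:
I0 add r4 <- r1,r2: IF@1 ID@2 stall=0 (-) EX@3 MEM@4 WB@5
I1 add r1 <- r5,r2: IF@2 ID@3 stall=0 (-) EX@4 MEM@5 WB@6
I2 mul r3 <- r4,r4: IF@3 ID@4 stall=1 (RAW on I0.r4 (WB@5)) EX@6 MEM@7 WB@8
I3 add r2 <- r4,r1: IF@4 ID@6 stall=0 (-) EX@7 MEM@8 WB@9
I4 add r5 <- r4,r2: IF@6 ID@7 stall=2 (RAW on I3.r2 (WB@9)) EX@10 MEM@11 WB@12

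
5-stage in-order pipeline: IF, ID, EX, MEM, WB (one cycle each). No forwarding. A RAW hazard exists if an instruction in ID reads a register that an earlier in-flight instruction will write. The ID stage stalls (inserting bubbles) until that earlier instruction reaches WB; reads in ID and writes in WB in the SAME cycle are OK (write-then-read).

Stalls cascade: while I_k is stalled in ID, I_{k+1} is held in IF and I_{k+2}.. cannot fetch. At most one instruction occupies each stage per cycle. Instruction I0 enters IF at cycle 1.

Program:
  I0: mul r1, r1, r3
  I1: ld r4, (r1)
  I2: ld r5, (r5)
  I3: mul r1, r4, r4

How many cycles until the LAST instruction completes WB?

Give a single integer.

Answer: 11

Derivation:
I0 mul r1 <- r1,r3: IF@1 ID@2 stall=0 (-) EX@3 MEM@4 WB@5
I1 ld r4 <- r1: IF@2 ID@3 stall=2 (RAW on I0.r1 (WB@5)) EX@6 MEM@7 WB@8
I2 ld r5 <- r5: IF@3 ID@6 stall=0 (-) EX@7 MEM@8 WB@9
I3 mul r1 <- r4,r4: IF@6 ID@7 stall=1 (RAW on I1.r4 (WB@8)) EX@9 MEM@10 WB@11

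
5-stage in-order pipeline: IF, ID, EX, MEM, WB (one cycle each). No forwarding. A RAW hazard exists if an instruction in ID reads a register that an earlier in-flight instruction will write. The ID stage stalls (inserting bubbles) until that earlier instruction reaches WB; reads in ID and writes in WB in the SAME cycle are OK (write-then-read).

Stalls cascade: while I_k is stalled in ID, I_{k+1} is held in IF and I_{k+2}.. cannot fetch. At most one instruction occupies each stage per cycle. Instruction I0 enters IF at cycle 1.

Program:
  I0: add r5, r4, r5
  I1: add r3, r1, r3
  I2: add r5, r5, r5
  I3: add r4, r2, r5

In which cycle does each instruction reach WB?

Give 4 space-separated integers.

Answer: 5 6 8 11

Derivation:
I0 add r5 <- r4,r5: IF@1 ID@2 stall=0 (-) EX@3 MEM@4 WB@5
I1 add r3 <- r1,r3: IF@2 ID@3 stall=0 (-) EX@4 MEM@5 WB@6
I2 add r5 <- r5,r5: IF@3 ID@4 stall=1 (RAW on I0.r5 (WB@5)) EX@6 MEM@7 WB@8
I3 add r4 <- r2,r5: IF@4 ID@6 stall=2 (RAW on I2.r5 (WB@8)) EX@9 MEM@10 WB@11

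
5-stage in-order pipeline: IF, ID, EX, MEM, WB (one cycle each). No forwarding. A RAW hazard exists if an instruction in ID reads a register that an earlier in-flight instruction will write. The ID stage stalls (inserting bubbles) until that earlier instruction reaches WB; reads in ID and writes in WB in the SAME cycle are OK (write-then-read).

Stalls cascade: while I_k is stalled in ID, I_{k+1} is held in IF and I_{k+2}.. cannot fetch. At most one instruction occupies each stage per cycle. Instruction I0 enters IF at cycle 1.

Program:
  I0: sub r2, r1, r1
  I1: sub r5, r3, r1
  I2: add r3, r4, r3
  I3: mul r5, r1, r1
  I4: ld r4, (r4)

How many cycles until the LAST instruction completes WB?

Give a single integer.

I0 sub r2 <- r1,r1: IF@1 ID@2 stall=0 (-) EX@3 MEM@4 WB@5
I1 sub r5 <- r3,r1: IF@2 ID@3 stall=0 (-) EX@4 MEM@5 WB@6
I2 add r3 <- r4,r3: IF@3 ID@4 stall=0 (-) EX@5 MEM@6 WB@7
I3 mul r5 <- r1,r1: IF@4 ID@5 stall=0 (-) EX@6 MEM@7 WB@8
I4 ld r4 <- r4: IF@5 ID@6 stall=0 (-) EX@7 MEM@8 WB@9

Answer: 9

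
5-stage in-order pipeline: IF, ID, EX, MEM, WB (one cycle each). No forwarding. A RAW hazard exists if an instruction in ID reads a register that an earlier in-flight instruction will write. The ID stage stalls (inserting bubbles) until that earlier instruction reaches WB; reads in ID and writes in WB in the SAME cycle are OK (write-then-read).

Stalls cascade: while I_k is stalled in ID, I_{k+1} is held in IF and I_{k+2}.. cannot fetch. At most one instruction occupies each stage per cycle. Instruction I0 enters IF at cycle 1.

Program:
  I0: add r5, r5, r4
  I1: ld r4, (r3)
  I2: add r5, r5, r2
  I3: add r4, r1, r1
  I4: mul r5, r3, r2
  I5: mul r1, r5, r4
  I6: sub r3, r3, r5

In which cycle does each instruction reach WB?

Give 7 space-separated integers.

I0 add r5 <- r5,r4: IF@1 ID@2 stall=0 (-) EX@3 MEM@4 WB@5
I1 ld r4 <- r3: IF@2 ID@3 stall=0 (-) EX@4 MEM@5 WB@6
I2 add r5 <- r5,r2: IF@3 ID@4 stall=1 (RAW on I0.r5 (WB@5)) EX@6 MEM@7 WB@8
I3 add r4 <- r1,r1: IF@4 ID@6 stall=0 (-) EX@7 MEM@8 WB@9
I4 mul r5 <- r3,r2: IF@6 ID@7 stall=0 (-) EX@8 MEM@9 WB@10
I5 mul r1 <- r5,r4: IF@7 ID@8 stall=2 (RAW on I4.r5 (WB@10)) EX@11 MEM@12 WB@13
I6 sub r3 <- r3,r5: IF@8 ID@11 stall=0 (-) EX@12 MEM@13 WB@14

Answer: 5 6 8 9 10 13 14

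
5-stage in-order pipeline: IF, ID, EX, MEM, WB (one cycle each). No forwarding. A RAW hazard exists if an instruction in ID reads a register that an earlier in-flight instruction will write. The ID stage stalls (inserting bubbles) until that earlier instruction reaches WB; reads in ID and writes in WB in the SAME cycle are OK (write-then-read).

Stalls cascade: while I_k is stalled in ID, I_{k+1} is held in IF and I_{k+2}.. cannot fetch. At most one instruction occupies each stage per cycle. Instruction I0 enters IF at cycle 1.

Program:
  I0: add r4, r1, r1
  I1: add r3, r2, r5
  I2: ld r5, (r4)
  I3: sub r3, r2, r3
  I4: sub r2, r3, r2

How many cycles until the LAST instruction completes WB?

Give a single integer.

Answer: 12

Derivation:
I0 add r4 <- r1,r1: IF@1 ID@2 stall=0 (-) EX@3 MEM@4 WB@5
I1 add r3 <- r2,r5: IF@2 ID@3 stall=0 (-) EX@4 MEM@5 WB@6
I2 ld r5 <- r4: IF@3 ID@4 stall=1 (RAW on I0.r4 (WB@5)) EX@6 MEM@7 WB@8
I3 sub r3 <- r2,r3: IF@4 ID@6 stall=0 (-) EX@7 MEM@8 WB@9
I4 sub r2 <- r3,r2: IF@6 ID@7 stall=2 (RAW on I3.r3 (WB@9)) EX@10 MEM@11 WB@12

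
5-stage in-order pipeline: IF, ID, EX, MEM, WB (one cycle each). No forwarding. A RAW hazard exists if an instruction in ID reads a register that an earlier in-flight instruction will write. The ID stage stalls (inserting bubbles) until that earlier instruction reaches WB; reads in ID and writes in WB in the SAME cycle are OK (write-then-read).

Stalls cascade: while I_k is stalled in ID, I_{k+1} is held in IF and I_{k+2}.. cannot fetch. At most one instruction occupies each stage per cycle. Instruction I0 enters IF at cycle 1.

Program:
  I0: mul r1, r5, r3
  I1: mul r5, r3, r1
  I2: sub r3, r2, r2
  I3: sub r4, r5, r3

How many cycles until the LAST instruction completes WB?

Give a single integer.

Answer: 12

Derivation:
I0 mul r1 <- r5,r3: IF@1 ID@2 stall=0 (-) EX@3 MEM@4 WB@5
I1 mul r5 <- r3,r1: IF@2 ID@3 stall=2 (RAW on I0.r1 (WB@5)) EX@6 MEM@7 WB@8
I2 sub r3 <- r2,r2: IF@3 ID@6 stall=0 (-) EX@7 MEM@8 WB@9
I3 sub r4 <- r5,r3: IF@6 ID@7 stall=2 (RAW on I2.r3 (WB@9)) EX@10 MEM@11 WB@12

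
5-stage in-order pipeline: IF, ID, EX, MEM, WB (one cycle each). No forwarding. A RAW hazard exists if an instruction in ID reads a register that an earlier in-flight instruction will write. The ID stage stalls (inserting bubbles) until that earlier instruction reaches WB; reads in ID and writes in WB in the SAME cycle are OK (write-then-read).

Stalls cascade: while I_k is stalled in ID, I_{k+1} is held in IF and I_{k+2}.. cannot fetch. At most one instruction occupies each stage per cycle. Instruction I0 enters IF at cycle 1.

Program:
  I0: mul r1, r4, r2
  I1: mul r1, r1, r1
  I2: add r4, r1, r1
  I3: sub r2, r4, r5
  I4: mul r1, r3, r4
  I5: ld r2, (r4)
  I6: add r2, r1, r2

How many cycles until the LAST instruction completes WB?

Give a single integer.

I0 mul r1 <- r4,r2: IF@1 ID@2 stall=0 (-) EX@3 MEM@4 WB@5
I1 mul r1 <- r1,r1: IF@2 ID@3 stall=2 (RAW on I0.r1 (WB@5)) EX@6 MEM@7 WB@8
I2 add r4 <- r1,r1: IF@3 ID@6 stall=2 (RAW on I1.r1 (WB@8)) EX@9 MEM@10 WB@11
I3 sub r2 <- r4,r5: IF@6 ID@9 stall=2 (RAW on I2.r4 (WB@11)) EX@12 MEM@13 WB@14
I4 mul r1 <- r3,r4: IF@9 ID@12 stall=0 (-) EX@13 MEM@14 WB@15
I5 ld r2 <- r4: IF@12 ID@13 stall=0 (-) EX@14 MEM@15 WB@16
I6 add r2 <- r1,r2: IF@13 ID@14 stall=2 (RAW on I5.r2 (WB@16)) EX@17 MEM@18 WB@19

Answer: 19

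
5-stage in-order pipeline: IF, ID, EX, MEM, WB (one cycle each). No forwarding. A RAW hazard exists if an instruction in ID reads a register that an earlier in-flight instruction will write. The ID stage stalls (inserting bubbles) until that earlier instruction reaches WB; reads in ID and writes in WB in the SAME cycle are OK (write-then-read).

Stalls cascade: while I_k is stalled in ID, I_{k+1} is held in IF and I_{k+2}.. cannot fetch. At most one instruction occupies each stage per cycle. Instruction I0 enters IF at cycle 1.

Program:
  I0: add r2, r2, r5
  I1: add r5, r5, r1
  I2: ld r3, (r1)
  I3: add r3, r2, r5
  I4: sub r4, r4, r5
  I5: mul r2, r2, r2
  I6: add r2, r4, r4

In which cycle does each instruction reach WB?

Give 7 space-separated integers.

Answer: 5 6 7 9 10 11 13

Derivation:
I0 add r2 <- r2,r5: IF@1 ID@2 stall=0 (-) EX@3 MEM@4 WB@5
I1 add r5 <- r5,r1: IF@2 ID@3 stall=0 (-) EX@4 MEM@5 WB@6
I2 ld r3 <- r1: IF@3 ID@4 stall=0 (-) EX@5 MEM@6 WB@7
I3 add r3 <- r2,r5: IF@4 ID@5 stall=1 (RAW on I1.r5 (WB@6)) EX@7 MEM@8 WB@9
I4 sub r4 <- r4,r5: IF@5 ID@7 stall=0 (-) EX@8 MEM@9 WB@10
I5 mul r2 <- r2,r2: IF@7 ID@8 stall=0 (-) EX@9 MEM@10 WB@11
I6 add r2 <- r4,r4: IF@8 ID@9 stall=1 (RAW on I4.r4 (WB@10)) EX@11 MEM@12 WB@13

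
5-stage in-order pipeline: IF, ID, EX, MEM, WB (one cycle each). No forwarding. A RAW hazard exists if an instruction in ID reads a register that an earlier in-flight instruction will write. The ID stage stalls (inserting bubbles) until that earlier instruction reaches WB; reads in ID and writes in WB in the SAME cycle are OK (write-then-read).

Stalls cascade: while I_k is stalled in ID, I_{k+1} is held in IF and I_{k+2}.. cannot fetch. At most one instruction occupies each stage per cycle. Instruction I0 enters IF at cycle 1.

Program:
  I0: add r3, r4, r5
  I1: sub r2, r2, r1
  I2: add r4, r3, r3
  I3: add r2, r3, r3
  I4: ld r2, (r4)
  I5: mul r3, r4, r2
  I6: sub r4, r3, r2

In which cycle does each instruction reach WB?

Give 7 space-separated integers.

I0 add r3 <- r4,r5: IF@1 ID@2 stall=0 (-) EX@3 MEM@4 WB@5
I1 sub r2 <- r2,r1: IF@2 ID@3 stall=0 (-) EX@4 MEM@5 WB@6
I2 add r4 <- r3,r3: IF@3 ID@4 stall=1 (RAW on I0.r3 (WB@5)) EX@6 MEM@7 WB@8
I3 add r2 <- r3,r3: IF@4 ID@6 stall=0 (-) EX@7 MEM@8 WB@9
I4 ld r2 <- r4: IF@6 ID@7 stall=1 (RAW on I2.r4 (WB@8)) EX@9 MEM@10 WB@11
I5 mul r3 <- r4,r2: IF@7 ID@9 stall=2 (RAW on I4.r2 (WB@11)) EX@12 MEM@13 WB@14
I6 sub r4 <- r3,r2: IF@9 ID@12 stall=2 (RAW on I5.r3 (WB@14)) EX@15 MEM@16 WB@17

Answer: 5 6 8 9 11 14 17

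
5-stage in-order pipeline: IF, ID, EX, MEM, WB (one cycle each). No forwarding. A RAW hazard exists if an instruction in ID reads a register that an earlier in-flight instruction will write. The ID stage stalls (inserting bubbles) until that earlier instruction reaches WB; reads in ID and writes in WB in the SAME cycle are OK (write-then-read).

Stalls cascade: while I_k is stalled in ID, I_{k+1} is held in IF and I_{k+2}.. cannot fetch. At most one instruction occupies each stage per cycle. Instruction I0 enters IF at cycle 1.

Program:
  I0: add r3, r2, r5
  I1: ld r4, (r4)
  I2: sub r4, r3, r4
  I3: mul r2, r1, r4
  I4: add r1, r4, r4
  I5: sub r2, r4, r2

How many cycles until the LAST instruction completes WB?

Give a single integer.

I0 add r3 <- r2,r5: IF@1 ID@2 stall=0 (-) EX@3 MEM@4 WB@5
I1 ld r4 <- r4: IF@2 ID@3 stall=0 (-) EX@4 MEM@5 WB@6
I2 sub r4 <- r3,r4: IF@3 ID@4 stall=2 (RAW on I1.r4 (WB@6)) EX@7 MEM@8 WB@9
I3 mul r2 <- r1,r4: IF@4 ID@7 stall=2 (RAW on I2.r4 (WB@9)) EX@10 MEM@11 WB@12
I4 add r1 <- r4,r4: IF@7 ID@10 stall=0 (-) EX@11 MEM@12 WB@13
I5 sub r2 <- r4,r2: IF@10 ID@11 stall=1 (RAW on I3.r2 (WB@12)) EX@13 MEM@14 WB@15

Answer: 15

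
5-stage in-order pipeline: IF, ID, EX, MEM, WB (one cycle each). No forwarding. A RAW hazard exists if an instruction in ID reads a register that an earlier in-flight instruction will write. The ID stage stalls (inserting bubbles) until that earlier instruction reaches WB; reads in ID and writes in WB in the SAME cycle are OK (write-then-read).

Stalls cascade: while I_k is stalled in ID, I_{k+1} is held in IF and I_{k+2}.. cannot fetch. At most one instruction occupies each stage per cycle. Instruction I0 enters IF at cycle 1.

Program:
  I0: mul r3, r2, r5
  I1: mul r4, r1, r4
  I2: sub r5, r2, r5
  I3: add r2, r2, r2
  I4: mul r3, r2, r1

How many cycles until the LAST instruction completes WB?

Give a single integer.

I0 mul r3 <- r2,r5: IF@1 ID@2 stall=0 (-) EX@3 MEM@4 WB@5
I1 mul r4 <- r1,r4: IF@2 ID@3 stall=0 (-) EX@4 MEM@5 WB@6
I2 sub r5 <- r2,r5: IF@3 ID@4 stall=0 (-) EX@5 MEM@6 WB@7
I3 add r2 <- r2,r2: IF@4 ID@5 stall=0 (-) EX@6 MEM@7 WB@8
I4 mul r3 <- r2,r1: IF@5 ID@6 stall=2 (RAW on I3.r2 (WB@8)) EX@9 MEM@10 WB@11

Answer: 11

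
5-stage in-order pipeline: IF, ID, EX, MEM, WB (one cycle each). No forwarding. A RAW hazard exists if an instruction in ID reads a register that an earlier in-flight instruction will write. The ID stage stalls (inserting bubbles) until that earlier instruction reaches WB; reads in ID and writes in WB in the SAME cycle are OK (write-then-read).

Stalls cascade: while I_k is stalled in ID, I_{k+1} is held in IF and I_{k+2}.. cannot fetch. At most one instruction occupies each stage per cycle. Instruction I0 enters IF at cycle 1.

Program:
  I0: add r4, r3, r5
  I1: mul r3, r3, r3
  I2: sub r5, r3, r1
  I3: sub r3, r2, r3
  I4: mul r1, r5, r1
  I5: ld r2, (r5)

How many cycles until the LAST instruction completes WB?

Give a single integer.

I0 add r4 <- r3,r5: IF@1 ID@2 stall=0 (-) EX@3 MEM@4 WB@5
I1 mul r3 <- r3,r3: IF@2 ID@3 stall=0 (-) EX@4 MEM@5 WB@6
I2 sub r5 <- r3,r1: IF@3 ID@4 stall=2 (RAW on I1.r3 (WB@6)) EX@7 MEM@8 WB@9
I3 sub r3 <- r2,r3: IF@4 ID@7 stall=0 (-) EX@8 MEM@9 WB@10
I4 mul r1 <- r5,r1: IF@7 ID@8 stall=1 (RAW on I2.r5 (WB@9)) EX@10 MEM@11 WB@12
I5 ld r2 <- r5: IF@8 ID@10 stall=0 (-) EX@11 MEM@12 WB@13

Answer: 13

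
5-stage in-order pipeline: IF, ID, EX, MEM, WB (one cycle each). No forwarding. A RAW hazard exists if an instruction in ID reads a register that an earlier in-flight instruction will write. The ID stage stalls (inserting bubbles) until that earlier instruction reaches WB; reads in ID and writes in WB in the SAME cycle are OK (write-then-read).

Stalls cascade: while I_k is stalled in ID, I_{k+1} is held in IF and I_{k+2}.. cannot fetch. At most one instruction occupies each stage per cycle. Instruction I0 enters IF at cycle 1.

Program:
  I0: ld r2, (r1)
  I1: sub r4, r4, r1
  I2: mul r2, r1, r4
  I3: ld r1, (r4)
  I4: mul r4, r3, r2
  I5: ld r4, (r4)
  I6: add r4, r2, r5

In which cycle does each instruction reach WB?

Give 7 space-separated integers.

I0 ld r2 <- r1: IF@1 ID@2 stall=0 (-) EX@3 MEM@4 WB@5
I1 sub r4 <- r4,r1: IF@2 ID@3 stall=0 (-) EX@4 MEM@5 WB@6
I2 mul r2 <- r1,r4: IF@3 ID@4 stall=2 (RAW on I1.r4 (WB@6)) EX@7 MEM@8 WB@9
I3 ld r1 <- r4: IF@4 ID@7 stall=0 (-) EX@8 MEM@9 WB@10
I4 mul r4 <- r3,r2: IF@7 ID@8 stall=1 (RAW on I2.r2 (WB@9)) EX@10 MEM@11 WB@12
I5 ld r4 <- r4: IF@8 ID@10 stall=2 (RAW on I4.r4 (WB@12)) EX@13 MEM@14 WB@15
I6 add r4 <- r2,r5: IF@10 ID@13 stall=0 (-) EX@14 MEM@15 WB@16

Answer: 5 6 9 10 12 15 16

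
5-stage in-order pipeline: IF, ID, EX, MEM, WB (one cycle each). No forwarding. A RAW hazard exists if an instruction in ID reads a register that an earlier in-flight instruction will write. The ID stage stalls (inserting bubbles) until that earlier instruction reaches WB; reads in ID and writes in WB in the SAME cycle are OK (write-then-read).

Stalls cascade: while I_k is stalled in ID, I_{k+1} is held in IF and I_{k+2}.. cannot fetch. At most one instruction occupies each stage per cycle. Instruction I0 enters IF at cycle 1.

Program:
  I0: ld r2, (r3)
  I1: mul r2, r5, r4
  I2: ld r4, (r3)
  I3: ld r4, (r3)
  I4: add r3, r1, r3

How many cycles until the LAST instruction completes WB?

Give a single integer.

Answer: 9

Derivation:
I0 ld r2 <- r3: IF@1 ID@2 stall=0 (-) EX@3 MEM@4 WB@5
I1 mul r2 <- r5,r4: IF@2 ID@3 stall=0 (-) EX@4 MEM@5 WB@6
I2 ld r4 <- r3: IF@3 ID@4 stall=0 (-) EX@5 MEM@6 WB@7
I3 ld r4 <- r3: IF@4 ID@5 stall=0 (-) EX@6 MEM@7 WB@8
I4 add r3 <- r1,r3: IF@5 ID@6 stall=0 (-) EX@7 MEM@8 WB@9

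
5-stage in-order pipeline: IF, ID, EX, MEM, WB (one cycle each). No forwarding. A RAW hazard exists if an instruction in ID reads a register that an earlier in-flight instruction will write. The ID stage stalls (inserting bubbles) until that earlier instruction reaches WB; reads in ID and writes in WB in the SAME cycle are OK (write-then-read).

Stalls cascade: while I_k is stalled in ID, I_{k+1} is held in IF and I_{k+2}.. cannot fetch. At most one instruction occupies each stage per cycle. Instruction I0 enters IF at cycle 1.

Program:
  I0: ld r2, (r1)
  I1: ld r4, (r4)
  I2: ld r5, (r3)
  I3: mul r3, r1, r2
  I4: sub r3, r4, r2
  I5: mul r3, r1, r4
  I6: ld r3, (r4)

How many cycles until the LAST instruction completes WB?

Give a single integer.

I0 ld r2 <- r1: IF@1 ID@2 stall=0 (-) EX@3 MEM@4 WB@5
I1 ld r4 <- r4: IF@2 ID@3 stall=0 (-) EX@4 MEM@5 WB@6
I2 ld r5 <- r3: IF@3 ID@4 stall=0 (-) EX@5 MEM@6 WB@7
I3 mul r3 <- r1,r2: IF@4 ID@5 stall=0 (-) EX@6 MEM@7 WB@8
I4 sub r3 <- r4,r2: IF@5 ID@6 stall=0 (-) EX@7 MEM@8 WB@9
I5 mul r3 <- r1,r4: IF@6 ID@7 stall=0 (-) EX@8 MEM@9 WB@10
I6 ld r3 <- r4: IF@7 ID@8 stall=0 (-) EX@9 MEM@10 WB@11

Answer: 11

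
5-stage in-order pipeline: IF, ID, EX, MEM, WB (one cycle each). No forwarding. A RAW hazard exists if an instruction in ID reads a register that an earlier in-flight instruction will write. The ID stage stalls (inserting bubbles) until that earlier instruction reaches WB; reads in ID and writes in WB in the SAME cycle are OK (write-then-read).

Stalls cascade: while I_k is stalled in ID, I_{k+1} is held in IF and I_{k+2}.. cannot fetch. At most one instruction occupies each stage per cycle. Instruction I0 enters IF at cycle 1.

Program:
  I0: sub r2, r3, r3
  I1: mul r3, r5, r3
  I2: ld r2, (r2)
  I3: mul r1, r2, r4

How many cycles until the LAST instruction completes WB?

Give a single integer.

Answer: 11

Derivation:
I0 sub r2 <- r3,r3: IF@1 ID@2 stall=0 (-) EX@3 MEM@4 WB@5
I1 mul r3 <- r5,r3: IF@2 ID@3 stall=0 (-) EX@4 MEM@5 WB@6
I2 ld r2 <- r2: IF@3 ID@4 stall=1 (RAW on I0.r2 (WB@5)) EX@6 MEM@7 WB@8
I3 mul r1 <- r2,r4: IF@4 ID@6 stall=2 (RAW on I2.r2 (WB@8)) EX@9 MEM@10 WB@11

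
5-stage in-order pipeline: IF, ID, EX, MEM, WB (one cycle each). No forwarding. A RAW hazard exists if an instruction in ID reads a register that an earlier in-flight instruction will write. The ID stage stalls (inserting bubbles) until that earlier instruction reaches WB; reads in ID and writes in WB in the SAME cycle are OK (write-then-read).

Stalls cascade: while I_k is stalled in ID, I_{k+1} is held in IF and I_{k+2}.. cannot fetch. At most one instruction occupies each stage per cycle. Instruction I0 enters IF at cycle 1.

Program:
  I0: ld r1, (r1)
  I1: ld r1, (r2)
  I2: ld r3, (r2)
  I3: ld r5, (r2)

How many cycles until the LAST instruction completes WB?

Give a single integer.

I0 ld r1 <- r1: IF@1 ID@2 stall=0 (-) EX@3 MEM@4 WB@5
I1 ld r1 <- r2: IF@2 ID@3 stall=0 (-) EX@4 MEM@5 WB@6
I2 ld r3 <- r2: IF@3 ID@4 stall=0 (-) EX@5 MEM@6 WB@7
I3 ld r5 <- r2: IF@4 ID@5 stall=0 (-) EX@6 MEM@7 WB@8

Answer: 8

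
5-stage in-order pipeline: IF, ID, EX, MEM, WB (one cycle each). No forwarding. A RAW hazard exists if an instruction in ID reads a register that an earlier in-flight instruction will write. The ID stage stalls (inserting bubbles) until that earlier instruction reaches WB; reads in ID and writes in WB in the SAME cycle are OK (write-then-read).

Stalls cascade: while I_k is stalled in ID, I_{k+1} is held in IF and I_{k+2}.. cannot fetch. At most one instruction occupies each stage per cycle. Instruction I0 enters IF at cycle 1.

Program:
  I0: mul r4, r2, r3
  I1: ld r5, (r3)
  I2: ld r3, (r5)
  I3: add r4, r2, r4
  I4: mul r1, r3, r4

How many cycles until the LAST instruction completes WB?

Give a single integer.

I0 mul r4 <- r2,r3: IF@1 ID@2 stall=0 (-) EX@3 MEM@4 WB@5
I1 ld r5 <- r3: IF@2 ID@3 stall=0 (-) EX@4 MEM@5 WB@6
I2 ld r3 <- r5: IF@3 ID@4 stall=2 (RAW on I1.r5 (WB@6)) EX@7 MEM@8 WB@9
I3 add r4 <- r2,r4: IF@4 ID@7 stall=0 (-) EX@8 MEM@9 WB@10
I4 mul r1 <- r3,r4: IF@7 ID@8 stall=2 (RAW on I3.r4 (WB@10)) EX@11 MEM@12 WB@13

Answer: 13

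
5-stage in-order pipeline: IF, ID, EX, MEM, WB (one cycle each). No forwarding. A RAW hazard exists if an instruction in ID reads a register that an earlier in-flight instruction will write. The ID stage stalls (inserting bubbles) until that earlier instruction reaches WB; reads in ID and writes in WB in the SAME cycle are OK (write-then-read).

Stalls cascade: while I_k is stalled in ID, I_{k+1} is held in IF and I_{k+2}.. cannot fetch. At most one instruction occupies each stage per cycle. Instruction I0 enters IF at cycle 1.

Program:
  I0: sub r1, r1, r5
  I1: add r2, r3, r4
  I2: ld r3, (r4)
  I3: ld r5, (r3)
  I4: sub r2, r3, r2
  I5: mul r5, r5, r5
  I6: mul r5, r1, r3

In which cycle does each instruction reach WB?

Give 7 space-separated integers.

Answer: 5 6 7 10 11 13 14

Derivation:
I0 sub r1 <- r1,r5: IF@1 ID@2 stall=0 (-) EX@3 MEM@4 WB@5
I1 add r2 <- r3,r4: IF@2 ID@3 stall=0 (-) EX@4 MEM@5 WB@6
I2 ld r3 <- r4: IF@3 ID@4 stall=0 (-) EX@5 MEM@6 WB@7
I3 ld r5 <- r3: IF@4 ID@5 stall=2 (RAW on I2.r3 (WB@7)) EX@8 MEM@9 WB@10
I4 sub r2 <- r3,r2: IF@5 ID@8 stall=0 (-) EX@9 MEM@10 WB@11
I5 mul r5 <- r5,r5: IF@8 ID@9 stall=1 (RAW on I3.r5 (WB@10)) EX@11 MEM@12 WB@13
I6 mul r5 <- r1,r3: IF@9 ID@11 stall=0 (-) EX@12 MEM@13 WB@14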